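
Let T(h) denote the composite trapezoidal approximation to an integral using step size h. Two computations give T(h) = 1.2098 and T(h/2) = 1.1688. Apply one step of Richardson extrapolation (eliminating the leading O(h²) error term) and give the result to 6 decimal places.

1.155133

R = (4·T(h/2) − T(h)) / 3 = (4·1.1688 − 1.2098)/3 = (3.4654)/3 = 1.155133.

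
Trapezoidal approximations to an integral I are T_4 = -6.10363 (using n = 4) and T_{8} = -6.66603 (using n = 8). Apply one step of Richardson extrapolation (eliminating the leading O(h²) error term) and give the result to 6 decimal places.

-6.853497

R = (4·T_{8} − T_4) / 3 = (4·(-6.66603) − (-6.10363))/3 = (-20.56049)/3 = -6.853497.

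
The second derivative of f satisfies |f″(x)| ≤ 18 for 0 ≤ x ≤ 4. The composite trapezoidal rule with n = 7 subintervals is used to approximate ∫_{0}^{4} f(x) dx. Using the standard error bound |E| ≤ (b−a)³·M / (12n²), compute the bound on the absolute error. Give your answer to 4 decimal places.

|E| ≤ (4)³·18 / (12·7²) = 1152/588 = 1.9592.

1.9592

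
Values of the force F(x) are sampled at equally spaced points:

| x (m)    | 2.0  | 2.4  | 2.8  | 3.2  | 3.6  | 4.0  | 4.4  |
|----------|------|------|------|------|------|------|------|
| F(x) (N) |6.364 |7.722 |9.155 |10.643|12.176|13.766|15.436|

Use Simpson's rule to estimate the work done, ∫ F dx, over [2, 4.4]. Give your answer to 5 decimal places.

h = 0.4, n = 6.
(h/3)·[y₀ + 4y₁ + 2y₂ + 4y₃ + 2y₄ + 4y₅ + y₆] = 0.133333·(192.986) = 25.73147.

25.73147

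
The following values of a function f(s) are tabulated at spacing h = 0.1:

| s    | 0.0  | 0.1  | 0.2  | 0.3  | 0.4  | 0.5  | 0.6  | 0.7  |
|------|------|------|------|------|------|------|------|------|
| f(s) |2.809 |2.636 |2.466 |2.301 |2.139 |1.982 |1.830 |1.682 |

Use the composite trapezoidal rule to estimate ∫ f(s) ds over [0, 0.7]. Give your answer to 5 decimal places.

h = 0.1, n = 7.
(h/2)·[y₀ + 2y₁ + 2y₂ + 2y₃ + 2y₄ + 2y₅ + 2y₆ + y₇] = 0.05·(31.199) = 1.55995.

1.55995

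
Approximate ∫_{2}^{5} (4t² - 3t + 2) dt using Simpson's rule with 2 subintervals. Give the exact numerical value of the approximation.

130.5

h = (5 − 2)/2 = 1.5.
Nodes t₀,…,t₂ = 2, 3.5, 5.
f(t) = 4t² - 3t + 2: f₀=12, f₁=40.5, f₂=87.
(h/3)·[f₀ + 4f₁ + f₂] = 0.5·(261) = 130.5.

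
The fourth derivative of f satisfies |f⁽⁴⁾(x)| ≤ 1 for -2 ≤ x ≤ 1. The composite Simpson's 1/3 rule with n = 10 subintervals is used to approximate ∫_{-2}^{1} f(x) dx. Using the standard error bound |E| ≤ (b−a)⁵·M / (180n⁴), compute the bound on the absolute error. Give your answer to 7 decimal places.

|E| ≤ (3)⁵·1 / (180·10⁴) = 243/1800000 = 0.0001350.

0.0001350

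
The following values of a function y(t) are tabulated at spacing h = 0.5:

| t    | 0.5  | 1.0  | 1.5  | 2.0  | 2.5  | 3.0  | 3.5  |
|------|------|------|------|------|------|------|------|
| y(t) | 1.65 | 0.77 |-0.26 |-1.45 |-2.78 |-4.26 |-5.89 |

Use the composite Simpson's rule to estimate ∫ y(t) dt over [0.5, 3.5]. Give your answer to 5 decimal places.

-5.01333

h = 0.5, n = 6.
(h/3)·[y₀ + 4y₁ + 2y₂ + 4y₃ + 2y₄ + 4y₅ + y₆] = 0.166667·(-30.08) = -5.01333.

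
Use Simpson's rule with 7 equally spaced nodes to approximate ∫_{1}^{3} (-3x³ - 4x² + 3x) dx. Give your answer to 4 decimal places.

-82.6667

h = (3 − 1)/6 = 0.333333.
Nodes x₀,…,x₆ = 1, 1.333333, 1.666667, 2, 2.333333, 2.666667, 3.
f(x) = -3x³ - 4x² + 3x: f₀=-4, f₁=-10.222222, f₂=-20, f₃=-34, f₄=-52.888889, f₅=-77.333333, f₆=-108.
(h/3)·[f₀ + 4f₁ + 2f₂ + 4f₃ + 2f₄ + 4f₅ + f₆] = 0.111111·(-744) = -82.6667.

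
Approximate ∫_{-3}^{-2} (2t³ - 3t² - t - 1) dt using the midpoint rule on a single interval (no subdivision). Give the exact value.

-48.5

M = (b−a)·f(-2.5) = 1·(-48.5) = -48.5.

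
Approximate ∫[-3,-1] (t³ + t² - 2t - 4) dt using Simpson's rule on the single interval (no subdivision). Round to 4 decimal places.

-11.3333

S = (b−a)/6 · [f(-3) + 4f(-2) + f(-1)] = 0.333333·[(-16) + 4·(-4) + (-2)] = -11.3333.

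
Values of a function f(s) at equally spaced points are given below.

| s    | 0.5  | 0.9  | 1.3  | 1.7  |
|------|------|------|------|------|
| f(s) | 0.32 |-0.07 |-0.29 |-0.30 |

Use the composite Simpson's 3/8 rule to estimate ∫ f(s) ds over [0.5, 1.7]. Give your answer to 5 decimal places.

-0.15900

h = 0.4, n = 3.
(3h/8)·[y₀ + 3y₁ + 3y₂ + y₃] = 0.15·(-1.06) = -0.15900.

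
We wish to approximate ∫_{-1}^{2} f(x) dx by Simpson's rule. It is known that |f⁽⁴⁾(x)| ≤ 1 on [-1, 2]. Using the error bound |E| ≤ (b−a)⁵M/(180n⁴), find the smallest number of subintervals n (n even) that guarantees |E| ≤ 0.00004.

14

Need 243/(180n⁴) ≤ 0.00004.
n⁴ ≥ 243/(180·0.00004) = 33750 ⇒ n ≥ 13.5540, so the smallest even n is 14. (n must be even for Simpson's rule.)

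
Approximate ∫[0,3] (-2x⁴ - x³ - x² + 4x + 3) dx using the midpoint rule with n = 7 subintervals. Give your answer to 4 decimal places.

h = (3 − 0)/7 = 0.428571.
Midpoints m₁,…,m₇ = 0.214286, 0.642857, 1.071429, 1.5, 1.928571, 2.357143, 2.785714.
f(m₁)=3.797168, f(m₂)=4.550916, f(m₃)=2.272178, f(m₄)=-6.75, f(m₅)=-27.845898, f(m₆)=-67.965119, f(m₇)=-135.676593.
h·[f(m₁) + f(m₂) + f(m₃) + f(m₄) + f(m₅) + f(m₆) + f(m₇)] = 0.428571·(-227.617347) = -97.5503.

-97.5503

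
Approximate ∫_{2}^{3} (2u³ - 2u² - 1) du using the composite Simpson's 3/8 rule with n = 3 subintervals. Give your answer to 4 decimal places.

h = (3 − 2)/3 = 0.333333.
Nodes u₀,…,u₃ = 2, 2.333333, 2.666667, 3.
f(u) = 2u³ - 2u² - 1: f₀=7, f₁=13.518519, f₂=22.703704, f₃=35.
(3h/8)·[f₀ + 3f₁ + 3f₂ + f₃] = 0.125·(150.666667) = 18.8333.

18.8333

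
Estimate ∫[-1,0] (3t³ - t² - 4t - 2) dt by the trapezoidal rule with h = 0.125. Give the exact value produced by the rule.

-1.09765625

h = (0 − (-1))/8 = 0.125.
Nodes t₀,…,t₈ = -1, -0.875, -0.75, -0.625, -0.5, -0.375, -0.25, -0.125, 0.
f(t) = 3t³ - t² - 4t - 2: f₀=-2, f₁=-1.275390625, f₂=-0.828125, f₃=-0.623046875, f₄=-0.625, f₅=-0.798828125, f₆=-1.109375, f₇=-1.521484375, f₈=-2.
(h/2)·[f₀ + 2f₁ + 2f₂ + 2f₃ + 2f₄ + 2f₅ + 2f₆ + 2f₇ + f₈] = 0.0625·(-17.5625) = -1.09765625.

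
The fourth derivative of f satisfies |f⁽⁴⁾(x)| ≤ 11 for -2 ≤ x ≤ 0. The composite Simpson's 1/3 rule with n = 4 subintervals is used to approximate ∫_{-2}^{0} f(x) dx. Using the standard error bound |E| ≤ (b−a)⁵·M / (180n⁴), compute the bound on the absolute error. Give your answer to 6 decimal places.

0.007639

|E| ≤ (2)⁵·11 / (180·4⁴) = 352/46080 = 0.007639.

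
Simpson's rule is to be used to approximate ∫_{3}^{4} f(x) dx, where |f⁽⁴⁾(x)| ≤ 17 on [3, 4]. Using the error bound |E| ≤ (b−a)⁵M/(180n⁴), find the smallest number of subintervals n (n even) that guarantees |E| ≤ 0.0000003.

Need 17/(180n⁴) ≤ 0.0000003.
n⁴ ≥ 17/(180·0.0000003) = 314815 ⇒ n ≥ 23.6872, so the smallest even n is 24. (n must be even for Simpson's rule.)

24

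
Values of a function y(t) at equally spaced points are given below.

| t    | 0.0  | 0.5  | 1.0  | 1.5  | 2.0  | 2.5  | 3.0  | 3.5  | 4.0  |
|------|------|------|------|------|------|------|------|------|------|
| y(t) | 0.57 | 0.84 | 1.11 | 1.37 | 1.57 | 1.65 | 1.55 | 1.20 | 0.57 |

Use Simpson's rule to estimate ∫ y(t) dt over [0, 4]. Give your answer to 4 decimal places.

h = 0.5, n = 8.
(h/3)·[y₀ + 4y₁ + 2y₂ + 4y₃ + 2y₄ + 4y₅ + 2y₆ + 4y₇ + y₈] = 0.166667·(29.84) = 4.9733.

4.9733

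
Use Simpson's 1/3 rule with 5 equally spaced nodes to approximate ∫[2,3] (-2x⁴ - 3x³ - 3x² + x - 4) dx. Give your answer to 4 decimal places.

h = (3 − 2)/4 = 0.25.
Nodes x₀,…,x₄ = 2, 2.25, 2.5, 2.75, 3.
f(x) = -2x⁴ - 3x³ - 3x² + x - 4: f₀=-70, f₁=-102.3671875, f₂=-145.25, f₃=-200.7109375, f₄=-271.
(h/3)·[f₀ + 4f₁ + 2f₂ + 4f₃ + f₄] = 0.083333·(-1843.8125) = -153.6510.

-153.6510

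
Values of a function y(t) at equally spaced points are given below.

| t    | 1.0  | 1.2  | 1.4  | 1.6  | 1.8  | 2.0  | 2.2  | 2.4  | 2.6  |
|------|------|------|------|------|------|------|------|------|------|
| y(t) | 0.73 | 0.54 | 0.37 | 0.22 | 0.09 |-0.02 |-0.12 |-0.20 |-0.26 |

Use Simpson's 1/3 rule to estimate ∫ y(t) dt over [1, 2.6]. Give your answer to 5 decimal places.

0.22067

h = 0.2, n = 8.
(h/3)·[y₀ + 4y₁ + 2y₂ + 4y₃ + 2y₄ + 4y₅ + 2y₆ + 4y₇ + y₈] = 0.066667·(3.31) = 0.22067.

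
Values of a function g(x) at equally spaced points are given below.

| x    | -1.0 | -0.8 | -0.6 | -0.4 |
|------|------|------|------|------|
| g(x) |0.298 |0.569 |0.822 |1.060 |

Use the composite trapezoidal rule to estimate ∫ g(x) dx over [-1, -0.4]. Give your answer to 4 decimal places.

h = 0.2, n = 3.
(h/2)·[y₀ + 2y₁ + 2y₂ + y₃] = 0.1·(4.140) = 0.4140.

0.4140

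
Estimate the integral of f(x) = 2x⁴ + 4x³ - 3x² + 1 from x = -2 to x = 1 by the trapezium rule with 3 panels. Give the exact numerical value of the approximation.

h = (1 − (-2))/3 = 1.
Nodes x₀,…,x₃ = -2, -1, 0, 1.
f(x) = 2x⁴ + 4x³ - 3x² + 1: f₀=-11, f₁=-4, f₂=1, f₃=4.
(h/2)·[f₀ + 2f₁ + 2f₂ + f₃] = 0.5·(-13) = -6.5.

-6.5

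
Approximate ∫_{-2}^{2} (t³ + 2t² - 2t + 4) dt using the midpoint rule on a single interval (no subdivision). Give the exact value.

M = (b−a)·f(0) = 4·(4) = 16.

16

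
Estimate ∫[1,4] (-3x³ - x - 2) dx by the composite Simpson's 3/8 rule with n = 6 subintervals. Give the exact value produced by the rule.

h = (4 − 1)/6 = 0.5.
Nodes x₀,…,x₆ = 1, 1.5, 2, 2.5, 3, 3.5, 4.
f(x) = -3x³ - x - 2: f₀=-6, f₁=-13.625, f₂=-28, f₃=-51.375, f₄=-86, f₅=-134.125, f₆=-198.
(3h/8)·[f₀ + 3f₁ + 3f₂ + 2f₃ + 3f₄ + 3f₅ + f₆] = 0.1875·(-1092) = -204.75.

-204.75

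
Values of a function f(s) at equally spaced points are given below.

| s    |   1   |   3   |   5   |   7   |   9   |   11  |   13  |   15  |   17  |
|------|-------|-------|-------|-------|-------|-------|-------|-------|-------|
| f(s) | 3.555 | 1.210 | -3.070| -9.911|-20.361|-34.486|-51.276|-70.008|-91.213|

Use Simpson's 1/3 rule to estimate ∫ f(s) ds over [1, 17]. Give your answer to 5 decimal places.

h = 2, n = 8.
(h/3)·[y₀ + 4y₁ + 2y₂ + 4y₃ + 2y₄ + 4y₅ + 2y₆ + 4y₇ + y₈] = 0.666667·(-689.852) = -459.90133.

-459.90133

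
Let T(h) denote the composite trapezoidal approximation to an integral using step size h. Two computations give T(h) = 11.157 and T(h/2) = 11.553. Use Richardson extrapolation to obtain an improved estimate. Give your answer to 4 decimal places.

11.6850

R = (4·T(h/2) − T(h)) / 3 = (4·11.553 − 11.157)/3 = (35.055)/3 = 11.6850.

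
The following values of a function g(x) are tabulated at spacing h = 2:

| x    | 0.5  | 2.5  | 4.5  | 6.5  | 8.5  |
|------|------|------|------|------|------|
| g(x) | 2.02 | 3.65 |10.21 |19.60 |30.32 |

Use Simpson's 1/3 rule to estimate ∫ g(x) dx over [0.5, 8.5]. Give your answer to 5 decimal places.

h = 2, n = 4.
(h/3)·[y₀ + 4y₁ + 2y₂ + 4y₃ + y₄] = 0.666667·(145.76) = 97.17333.

97.17333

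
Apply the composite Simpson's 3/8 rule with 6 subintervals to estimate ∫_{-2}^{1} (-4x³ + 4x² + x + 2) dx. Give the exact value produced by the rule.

31.5

h = (1 − (-2))/6 = 0.5.
Nodes x₀,…,x₆ = -2, -1.5, -1, -0.5, 0, 0.5, 1.
f(x) = -4x³ + 4x² + x + 2: f₀=48, f₁=23, f₂=9, f₃=3, f₄=2, f₅=3, f₆=3.
(3h/8)·[f₀ + 3f₁ + 3f₂ + 2f₃ + 3f₄ + 3f₅ + f₆] = 0.1875·(168) = 31.5.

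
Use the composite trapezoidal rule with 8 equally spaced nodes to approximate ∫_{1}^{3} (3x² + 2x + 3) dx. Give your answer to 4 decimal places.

40.0816

h = (3 − 1)/7 = 0.285714.
Nodes x₀,…,x₇ = 1, 1.285714, 1.571429, 1.857143, 2.142857, 2.428571, 2.714286, 3.
f(x) = 3x² + 2x + 3: f₀=8, f₁=10.530612, f₂=13.551020, f₃=17.061224, f₄=21.061224, f₅=25.551020, f₆=30.530612, f₇=36.
(h/2)·[f₀ + 2f₁ + 2f₂ + 2f₃ + 2f₄ + 2f₅ + 2f₆ + f₇] = 0.142857·(280.571429) = 40.0816.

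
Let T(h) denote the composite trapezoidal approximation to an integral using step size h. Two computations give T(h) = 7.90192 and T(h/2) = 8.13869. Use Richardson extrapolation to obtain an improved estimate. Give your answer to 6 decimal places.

8.217613

R = (4·T(h/2) − T(h)) / 3 = (4·8.13869 − 7.90192)/3 = (24.65284)/3 = 8.217613.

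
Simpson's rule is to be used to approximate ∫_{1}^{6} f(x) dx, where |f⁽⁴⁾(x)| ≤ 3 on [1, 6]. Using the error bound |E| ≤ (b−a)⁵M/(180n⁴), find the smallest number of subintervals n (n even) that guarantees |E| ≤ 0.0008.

16

Need 9375/(180n⁴) ≤ 0.0008.
n⁴ ≥ 9375/(180·0.0008) = 65104.2 ⇒ n ≥ 15.9736, so the smallest even n is 16. (n must be even for Simpson's rule.)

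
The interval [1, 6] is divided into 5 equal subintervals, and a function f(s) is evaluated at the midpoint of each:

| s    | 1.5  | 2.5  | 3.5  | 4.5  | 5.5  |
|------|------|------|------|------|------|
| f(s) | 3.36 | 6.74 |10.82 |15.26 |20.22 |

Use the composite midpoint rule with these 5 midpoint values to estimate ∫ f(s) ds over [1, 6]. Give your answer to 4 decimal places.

h = 1, n = 5.
h·[y(m₁) + y(m₂) + y(m₃) + y(m₄) + y(m₅)] = 1·(56.40) = 56.4000.

56.4000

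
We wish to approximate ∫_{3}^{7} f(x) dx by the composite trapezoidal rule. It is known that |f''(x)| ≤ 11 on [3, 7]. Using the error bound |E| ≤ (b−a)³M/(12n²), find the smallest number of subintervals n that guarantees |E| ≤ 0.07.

Need 704/(12n²) ≤ 0.07.
n² ≥ 704/(12·0.07) = 838.095 ⇒ n ≥ 28.9499, so the smallest n is 29.

29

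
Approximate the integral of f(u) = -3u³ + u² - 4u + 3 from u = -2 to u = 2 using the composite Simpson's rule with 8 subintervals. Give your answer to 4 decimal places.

17.3333

h = (2 − (-2))/8 = 0.5.
Nodes u₀,…,u₈ = -2, -1.5, -1, -0.5, 0, 0.5, 1, 1.5, 2.
f(u) = -3u³ + u² - 4u + 3: f₀=39, f₁=21.375, f₂=11, f₃=5.625, f₄=3, f₅=0.875, f₆=-3, f₇=-10.875, f₈=-25.
(h/3)·[f₀ + 4f₁ + 2f₂ + 4f₃ + 2f₄ + 4f₅ + 2f₆ + 4f₇ + f₈] = 0.166667·(104) = 17.3333.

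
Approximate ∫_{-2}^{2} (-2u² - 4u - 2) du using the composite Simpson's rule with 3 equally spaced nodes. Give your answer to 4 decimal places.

-18.6667

h = (2 − (-2))/2 = 2.
Nodes u₀,…,u₂ = -2, 0, 2.
f(u) = -2u² - 4u - 2: f₀=-2, f₁=-2, f₂=-18.
(h/3)·[f₀ + 4f₁ + f₂] = 0.666667·(-28) = -18.6667.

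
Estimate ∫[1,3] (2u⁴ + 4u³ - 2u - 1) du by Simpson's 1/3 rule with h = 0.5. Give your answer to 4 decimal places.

h = (3 − 1)/4 = 0.5.
Nodes u₀,…,u₄ = 1, 1.5, 2, 2.5, 3.
f(u) = 2u⁴ + 4u³ - 2u - 1: f₀=3, f₁=19.625, f₂=59, f₃=134.625, f₄=263.
(h/3)·[f₀ + 4f₁ + 2f₂ + 4f₃ + f₄] = 0.166667·(1001) = 166.8333.

166.8333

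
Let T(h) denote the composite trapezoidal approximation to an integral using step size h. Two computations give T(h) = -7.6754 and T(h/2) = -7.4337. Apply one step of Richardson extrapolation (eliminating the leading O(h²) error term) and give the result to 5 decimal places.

-7.35313

R = (4·T(h/2) − T(h)) / 3 = (4·(-7.4337) − (-7.6754))/3 = (-22.0594)/3 = -7.35313.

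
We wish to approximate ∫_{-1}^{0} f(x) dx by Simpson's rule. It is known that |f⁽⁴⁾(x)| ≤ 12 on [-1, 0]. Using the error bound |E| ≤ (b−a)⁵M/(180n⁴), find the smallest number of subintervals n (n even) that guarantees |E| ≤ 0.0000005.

Need 12/(180n⁴) ≤ 0.0000005.
n⁴ ≥ 12/(180·0.0000005) = 133333 ⇒ n ≥ 19.1089, so the smallest even n is 20. (n must be even for Simpson's rule.)

20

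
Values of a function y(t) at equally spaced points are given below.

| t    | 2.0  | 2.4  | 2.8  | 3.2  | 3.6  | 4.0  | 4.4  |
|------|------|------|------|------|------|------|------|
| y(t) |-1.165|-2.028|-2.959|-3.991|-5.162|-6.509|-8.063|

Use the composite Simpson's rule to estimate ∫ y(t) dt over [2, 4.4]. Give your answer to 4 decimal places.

-10.0776

h = 0.4, n = 6.
(h/3)·[y₀ + 4y₁ + 2y₂ + 4y₃ + 2y₄ + 4y₅ + y₆] = 0.133333·(-75.582) = -10.0776.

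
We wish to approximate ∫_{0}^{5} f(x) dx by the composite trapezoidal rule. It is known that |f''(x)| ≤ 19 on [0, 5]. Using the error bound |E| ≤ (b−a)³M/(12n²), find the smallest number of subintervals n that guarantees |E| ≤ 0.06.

Need 2375/(12n²) ≤ 0.06.
n² ≥ 2375/(12·0.06) = 3298.61 ⇒ n ≥ 57.4335, so the smallest n is 58.

58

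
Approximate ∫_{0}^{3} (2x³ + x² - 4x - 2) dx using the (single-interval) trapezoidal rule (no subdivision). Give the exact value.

T = (b−a)/2 · [f(0) + f(3)] = 1.5·[(-2) + 49] = 70.5.

70.5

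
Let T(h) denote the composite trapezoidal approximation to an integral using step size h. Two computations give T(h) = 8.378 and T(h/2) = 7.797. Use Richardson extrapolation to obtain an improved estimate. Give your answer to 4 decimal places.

7.6033

R = (4·T(h/2) − T(h)) / 3 = (4·7.797 − 8.378)/3 = (22.810)/3 = 7.6033.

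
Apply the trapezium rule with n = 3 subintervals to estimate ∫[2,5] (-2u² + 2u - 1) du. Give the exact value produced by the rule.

-61

h = (5 − 2)/3 = 1.
Nodes u₀,…,u₃ = 2, 3, 4, 5.
f(u) = -2u² + 2u - 1: f₀=-5, f₁=-13, f₂=-25, f₃=-41.
(h/2)·[f₀ + 2f₁ + 2f₂ + f₃] = 0.5·(-122) = -61.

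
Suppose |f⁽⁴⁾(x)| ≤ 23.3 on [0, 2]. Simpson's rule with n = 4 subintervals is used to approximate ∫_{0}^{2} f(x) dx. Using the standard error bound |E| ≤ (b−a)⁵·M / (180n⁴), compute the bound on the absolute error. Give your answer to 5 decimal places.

|E| ≤ (2)⁵·23.3 / (180·4⁴) = 745.6/46080 = 0.01618.

0.01618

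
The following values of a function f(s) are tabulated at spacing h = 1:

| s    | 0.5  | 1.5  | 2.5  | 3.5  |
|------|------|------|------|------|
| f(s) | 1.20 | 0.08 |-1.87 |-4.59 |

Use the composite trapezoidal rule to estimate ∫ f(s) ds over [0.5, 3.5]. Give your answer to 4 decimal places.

h = 1, n = 3.
(h/2)·[y₀ + 2y₁ + 2y₂ + y₃] = 0.5·(-6.97) = -3.4850.

-3.4850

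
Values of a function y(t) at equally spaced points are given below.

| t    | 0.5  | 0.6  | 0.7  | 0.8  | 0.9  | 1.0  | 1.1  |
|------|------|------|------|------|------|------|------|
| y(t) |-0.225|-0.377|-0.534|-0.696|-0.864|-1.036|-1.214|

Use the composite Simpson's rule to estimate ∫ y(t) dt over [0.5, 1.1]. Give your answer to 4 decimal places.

-0.4224

h = 0.1, n = 6.
(h/3)·[y₀ + 4y₁ + 2y₂ + 4y₃ + 2y₄ + 4y₅ + y₆] = 0.033333·(-12.671) = -0.4224.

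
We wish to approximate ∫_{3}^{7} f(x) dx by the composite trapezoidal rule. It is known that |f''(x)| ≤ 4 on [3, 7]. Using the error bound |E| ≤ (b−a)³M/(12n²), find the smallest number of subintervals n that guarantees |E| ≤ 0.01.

Need 256/(12n²) ≤ 0.01.
n² ≥ 256/(12·0.01) = 2133.33 ⇒ n ≥ 46.1880, so the smallest n is 47.

47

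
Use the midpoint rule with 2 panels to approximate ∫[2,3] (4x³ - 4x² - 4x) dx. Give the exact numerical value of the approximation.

29.125

h = (3 − 2)/2 = 0.5.
Midpoints m₁,…,m₂ = 2.25, 2.75.
f(m₁)=16.3125, f(m₂)=41.9375.
h·[f(m₁) + f(m₂)] = 0.5·(58.25) = 29.125.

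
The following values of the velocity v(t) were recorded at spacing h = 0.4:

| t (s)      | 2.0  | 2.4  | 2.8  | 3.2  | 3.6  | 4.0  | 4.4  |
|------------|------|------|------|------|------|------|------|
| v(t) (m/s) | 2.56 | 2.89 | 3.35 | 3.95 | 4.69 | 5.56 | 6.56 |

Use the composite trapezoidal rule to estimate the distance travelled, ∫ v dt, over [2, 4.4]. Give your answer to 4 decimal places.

h = 0.4, n = 6.
(h/2)·[y₀ + 2y₁ + 2y₂ + 2y₃ + 2y₄ + 2y₅ + y₆] = 0.2·(50.00) = 10.0000.

10.0000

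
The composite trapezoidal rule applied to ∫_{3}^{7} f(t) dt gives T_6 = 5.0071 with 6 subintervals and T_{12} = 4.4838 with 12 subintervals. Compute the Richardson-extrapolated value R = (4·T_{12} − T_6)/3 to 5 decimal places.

4.30937

R = (4·T_{12} − T_6) / 3 = (4·4.4838 − 5.0071)/3 = (12.9281)/3 = 4.30937.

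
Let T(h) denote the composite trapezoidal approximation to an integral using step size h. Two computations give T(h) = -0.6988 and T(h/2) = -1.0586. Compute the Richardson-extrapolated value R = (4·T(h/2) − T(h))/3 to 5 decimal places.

-1.17853

R = (4·T(h/2) − T(h)) / 3 = (4·(-1.0586) − (-0.6988))/3 = (-3.5356)/3 = -1.17853.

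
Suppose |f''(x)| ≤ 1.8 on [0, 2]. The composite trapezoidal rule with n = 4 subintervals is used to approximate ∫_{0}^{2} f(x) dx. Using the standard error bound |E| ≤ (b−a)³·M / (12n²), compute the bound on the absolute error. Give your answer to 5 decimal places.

0.07500

|E| ≤ (2)³·1.8 / (12·4²) = 14.4/192 = 0.07500.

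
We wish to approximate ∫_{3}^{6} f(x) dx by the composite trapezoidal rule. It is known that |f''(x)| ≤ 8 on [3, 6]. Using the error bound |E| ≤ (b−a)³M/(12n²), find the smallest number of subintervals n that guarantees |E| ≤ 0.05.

Need 216/(12n²) ≤ 0.05.
n² ≥ 216/(12·0.05) = 360 ⇒ n ≥ 18.9737, so the smallest n is 19.

19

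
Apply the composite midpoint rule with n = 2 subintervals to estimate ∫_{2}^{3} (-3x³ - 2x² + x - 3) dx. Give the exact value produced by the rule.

-61.40625

h = (3 − 2)/2 = 0.5.
Midpoints m₁,…,m₂ = 2.25, 2.75.
f(m₁)=-45.046875, f(m₂)=-77.765625.
h·[f(m₁) + f(m₂)] = 0.5·(-122.8125) = -61.40625.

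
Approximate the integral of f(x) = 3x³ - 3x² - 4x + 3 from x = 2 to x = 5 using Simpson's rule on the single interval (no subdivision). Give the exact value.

306.75

S = (b−a)/6 · [f(2) + 4f(3.5) + f(5)] = 0.5·[7 + 4·80.875 + 283] = 306.75.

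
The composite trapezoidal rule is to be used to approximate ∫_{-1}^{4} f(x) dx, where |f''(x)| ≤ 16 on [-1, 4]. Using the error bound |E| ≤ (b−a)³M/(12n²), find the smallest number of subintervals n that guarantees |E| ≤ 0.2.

Need 2000/(12n²) ≤ 0.2.
n² ≥ 2000/(12·0.2) = 833.333 ⇒ n ≥ 28.8675, so the smallest n is 29.

29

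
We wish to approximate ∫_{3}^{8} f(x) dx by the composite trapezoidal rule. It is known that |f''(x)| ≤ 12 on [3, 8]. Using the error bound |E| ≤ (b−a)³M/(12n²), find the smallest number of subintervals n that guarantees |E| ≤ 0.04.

Need 1500/(12n²) ≤ 0.04.
n² ≥ 1500/(12·0.04) = 3125 ⇒ n ≥ 55.9017, so the smallest n is 56.

56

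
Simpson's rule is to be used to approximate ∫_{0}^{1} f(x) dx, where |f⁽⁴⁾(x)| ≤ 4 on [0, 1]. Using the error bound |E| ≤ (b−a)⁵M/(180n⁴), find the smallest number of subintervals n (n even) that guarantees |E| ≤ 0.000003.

Need 4/(180n⁴) ≤ 0.000003.
n⁴ ≥ 4/(180·0.000003) = 7407.41 ⇒ n ≥ 9.2772, so the smallest even n is 10. (n must be even for Simpson's rule.)

10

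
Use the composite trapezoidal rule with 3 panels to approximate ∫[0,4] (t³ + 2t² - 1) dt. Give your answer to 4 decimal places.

112.1481

h = (4 − 0)/3 = 1.333333.
Nodes t₀,…,t₃ = 0, 1.333333, 2.666667, 4.
f(t) = t³ + 2t² - 1: f₀=-1, f₁=4.925926, f₂=32.185185, f₃=95.
(h/2)·[f₀ + 2f₁ + 2f₂ + f₃] = 0.666667·(168.222222) = 112.1481.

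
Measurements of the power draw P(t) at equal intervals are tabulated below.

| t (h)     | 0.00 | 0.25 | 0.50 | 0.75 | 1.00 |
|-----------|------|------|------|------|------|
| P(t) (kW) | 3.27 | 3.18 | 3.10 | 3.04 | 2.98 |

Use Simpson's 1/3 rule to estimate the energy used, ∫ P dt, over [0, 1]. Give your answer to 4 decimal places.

3.1108

h = 0.25, n = 4.
(h/3)·[y₀ + 4y₁ + 2y₂ + 4y₃ + y₄] = 0.083333·(37.33) = 3.1108.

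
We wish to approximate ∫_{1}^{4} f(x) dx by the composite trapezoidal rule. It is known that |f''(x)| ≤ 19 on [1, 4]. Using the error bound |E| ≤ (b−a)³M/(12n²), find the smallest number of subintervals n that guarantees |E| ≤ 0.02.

47

Need 513/(12n²) ≤ 0.02.
n² ≥ 513/(12·0.02) = 2137.5 ⇒ n ≥ 46.2331, so the smallest n is 47.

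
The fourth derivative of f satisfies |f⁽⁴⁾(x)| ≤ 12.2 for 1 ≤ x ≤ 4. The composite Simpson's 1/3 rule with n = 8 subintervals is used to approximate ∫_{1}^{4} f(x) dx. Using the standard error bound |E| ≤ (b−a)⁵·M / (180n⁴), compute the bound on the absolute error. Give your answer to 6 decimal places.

0.004021

|E| ≤ (3)⁵·12.2 / (180·8⁴) = 2964.6/737280 = 0.004021.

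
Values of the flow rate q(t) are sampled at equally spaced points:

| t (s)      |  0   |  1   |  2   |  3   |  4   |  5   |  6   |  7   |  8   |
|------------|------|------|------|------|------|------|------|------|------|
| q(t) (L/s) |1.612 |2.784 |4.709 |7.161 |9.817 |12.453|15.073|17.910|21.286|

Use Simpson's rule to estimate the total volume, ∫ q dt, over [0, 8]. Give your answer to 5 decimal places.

81.10933

h = 1, n = 8.
(h/3)·[y₀ + 4y₁ + 2y₂ + 4y₃ + 2y₄ + 4y₅ + 2y₆ + 4y₇ + y₈] = 0.333333·(243.328) = 81.10933.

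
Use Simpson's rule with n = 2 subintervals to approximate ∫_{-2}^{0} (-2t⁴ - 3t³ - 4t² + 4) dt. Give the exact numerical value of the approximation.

-4

h = (0 − (-2))/2 = 1.
Nodes t₀,…,t₂ = -2, -1, 0.
f(t) = -2t⁴ - 3t³ - 4t² + 4: f₀=-20, f₁=1, f₂=4.
(h/3)·[f₀ + 4f₁ + f₂] = 0.333333·(-12) = -4.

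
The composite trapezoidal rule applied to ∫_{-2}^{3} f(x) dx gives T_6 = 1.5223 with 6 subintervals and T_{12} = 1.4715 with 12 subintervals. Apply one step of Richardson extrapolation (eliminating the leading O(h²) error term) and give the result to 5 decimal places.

R = (4·T_{12} − T_6) / 3 = (4·1.4715 − 1.5223)/3 = (4.3637)/3 = 1.45457.

1.45457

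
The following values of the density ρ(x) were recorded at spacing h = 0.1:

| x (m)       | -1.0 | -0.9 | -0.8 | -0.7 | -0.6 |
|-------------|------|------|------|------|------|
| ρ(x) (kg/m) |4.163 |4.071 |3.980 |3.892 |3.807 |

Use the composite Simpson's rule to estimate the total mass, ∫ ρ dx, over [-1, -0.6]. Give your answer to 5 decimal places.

1.59273

h = 0.1, n = 4.
(h/3)·[y₀ + 4y₁ + 2y₂ + 4y₃ + y₄] = 0.033333·(47.782) = 1.59273.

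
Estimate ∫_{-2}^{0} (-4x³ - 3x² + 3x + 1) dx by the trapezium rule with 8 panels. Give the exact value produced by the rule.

h = (0 − (-2))/8 = 0.25.
Nodes x₀,…,x₈ = -2, -1.75, -1.5, -1.25, -1, -0.75, -0.5, -0.25, 0.
f(x) = -4x³ - 3x² + 3x + 1: f₀=15, f₁=8, f₂=3.25, f₃=0.375, f₄=-1, f₅=-1.25, f₆=-0.75, f₇=0.125, f₈=1.
(h/2)·[f₀ + 2f₁ + 2f₂ + 2f₃ + 2f₄ + 2f₅ + 2f₆ + 2f₇ + f₈] = 0.125·(33.5) = 4.1875.

4.1875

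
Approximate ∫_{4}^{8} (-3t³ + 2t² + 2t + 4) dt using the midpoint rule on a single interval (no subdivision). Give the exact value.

M = (b−a)·f(6) = 4·(-560) = -2240.

-2240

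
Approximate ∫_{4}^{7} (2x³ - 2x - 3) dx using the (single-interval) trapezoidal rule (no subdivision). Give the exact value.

1179

T = (b−a)/2 · [f(4) + f(7)] = 1.5·[117 + 669] = 1179.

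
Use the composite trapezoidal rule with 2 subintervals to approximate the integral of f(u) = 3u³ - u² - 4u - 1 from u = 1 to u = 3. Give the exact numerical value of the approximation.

39

h = (3 − 1)/2 = 1.
Nodes u₀,…,u₂ = 1, 2, 3.
f(u) = 3u³ - u² - 4u - 1: f₀=-3, f₁=11, f₂=59.
(h/2)·[f₀ + 2f₁ + f₂] = 0.5·(78) = 39.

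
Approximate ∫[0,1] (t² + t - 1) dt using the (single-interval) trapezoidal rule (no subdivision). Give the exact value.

0

T = (b−a)/2 · [f(0) + f(1)] = 0.5·[(-1) + 1] = 0.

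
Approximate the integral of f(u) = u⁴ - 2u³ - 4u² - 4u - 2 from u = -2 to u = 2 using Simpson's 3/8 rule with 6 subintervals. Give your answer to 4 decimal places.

h = (2 − (-2))/6 = 0.666667.
Nodes u₀,…,u₆ = -2, -1.333333, -0.666667, 0, 0.666667, 1.333333, 2.
f(u) = u⁴ - 2u³ - 4u² - 4u - 2: f₀=22, f₁=4.123457, f₂=-0.320988, f₃=-2, f₄=-6.839506, f₅=-16.024691, f₆=-26.
(3h/8)·[f₀ + 3f₁ + 3f₂ + 2f₃ + 3f₄ + 3f₅ + f₆] = 0.25·(-65.185185) = -16.2963.

-16.2963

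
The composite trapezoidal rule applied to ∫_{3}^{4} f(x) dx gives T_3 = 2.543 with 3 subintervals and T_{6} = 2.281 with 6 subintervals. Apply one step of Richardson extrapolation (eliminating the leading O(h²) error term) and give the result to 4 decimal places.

2.1937

R = (4·T_{6} − T_3) / 3 = (4·2.281 − 2.543)/3 = (6.581)/3 = 2.1937.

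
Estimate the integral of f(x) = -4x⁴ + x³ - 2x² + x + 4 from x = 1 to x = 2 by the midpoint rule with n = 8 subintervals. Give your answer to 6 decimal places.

h = (2 − 1)/8 = 0.125.
Midpoints m₁,…,m₈ = 1.0625, 1.1875, 1.3125, 1.4375, 1.5625, 1.6875, 1.8125, 1.9375.
f(m₁)=-1.09356689453125, f(m₂)=-3.91241455078125, f(m₃)=-7.74200439453125, f(m₄)=-12.80499267578125, f(m₅)=-19.34747314453125, f(m₆)=-27.63897705078125, f(m₇)=-37.97247314453125, f(m₈)=-50.66436767578125.
h·[f(m₁) + f(m₂) + f(m₃) + f(m₄) + f(m₅) + f(m₆) + f(m₇) + f(m₈)] = 0.125·(-161.17626953125) = -20.147034.

-20.147034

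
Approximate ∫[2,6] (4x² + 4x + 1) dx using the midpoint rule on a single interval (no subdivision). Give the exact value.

324

M = (b−a)·f(4) = 4·(81) = 324.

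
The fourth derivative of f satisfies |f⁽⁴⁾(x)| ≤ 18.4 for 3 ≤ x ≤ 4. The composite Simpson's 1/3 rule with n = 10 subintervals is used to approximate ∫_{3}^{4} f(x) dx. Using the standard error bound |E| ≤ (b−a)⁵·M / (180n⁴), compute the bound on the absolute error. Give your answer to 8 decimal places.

|E| ≤ (1)⁵·18.4 / (180·10⁴) = 18.4/1800000 = 0.00001022.

0.00001022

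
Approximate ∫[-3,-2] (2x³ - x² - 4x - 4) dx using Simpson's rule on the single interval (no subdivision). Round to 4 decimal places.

S = (b−a)/6 · [f(-3) + 4f(-2.5) + f(-2)] = 0.166667·[(-55) + 4·(-31.5) + (-16)] = -32.8333.

-32.8333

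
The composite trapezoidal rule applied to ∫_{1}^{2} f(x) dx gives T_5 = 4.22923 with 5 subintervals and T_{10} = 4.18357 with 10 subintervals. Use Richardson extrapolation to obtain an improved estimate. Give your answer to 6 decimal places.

R = (4·T_{10} − T_5) / 3 = (4·4.18357 − 4.22923)/3 = (12.50505)/3 = 4.168350.

4.168350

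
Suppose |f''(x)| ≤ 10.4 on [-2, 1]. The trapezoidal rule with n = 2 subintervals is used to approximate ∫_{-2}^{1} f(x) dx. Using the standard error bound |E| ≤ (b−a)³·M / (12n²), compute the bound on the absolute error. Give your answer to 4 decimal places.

|E| ≤ (3)³·10.4 / (12·2²) = 280.8/48 = 5.8500.

5.8500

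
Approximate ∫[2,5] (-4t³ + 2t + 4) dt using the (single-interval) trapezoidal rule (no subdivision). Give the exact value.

T = (b−a)/2 · [f(2) + f(5)] = 1.5·[(-24) + (-486)] = -765.

-765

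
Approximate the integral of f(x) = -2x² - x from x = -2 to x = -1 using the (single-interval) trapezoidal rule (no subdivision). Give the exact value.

T = (b−a)/2 · [f(-2) + f(-1)] = 0.5·[(-6) + (-1)] = -3.5.

-3.5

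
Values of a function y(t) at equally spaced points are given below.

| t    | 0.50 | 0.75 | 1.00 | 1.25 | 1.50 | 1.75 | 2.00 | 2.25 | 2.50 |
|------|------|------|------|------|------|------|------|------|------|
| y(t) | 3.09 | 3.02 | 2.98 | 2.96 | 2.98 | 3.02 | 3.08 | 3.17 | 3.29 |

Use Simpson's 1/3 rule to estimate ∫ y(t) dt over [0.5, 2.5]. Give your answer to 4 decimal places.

6.0950

h = 0.25, n = 8.
(h/3)·[y₀ + 4y₁ + 2y₂ + 4y₃ + 2y₄ + 4y₅ + 2y₆ + 4y₇ + y₈] = 0.083333·(73.14) = 6.0950.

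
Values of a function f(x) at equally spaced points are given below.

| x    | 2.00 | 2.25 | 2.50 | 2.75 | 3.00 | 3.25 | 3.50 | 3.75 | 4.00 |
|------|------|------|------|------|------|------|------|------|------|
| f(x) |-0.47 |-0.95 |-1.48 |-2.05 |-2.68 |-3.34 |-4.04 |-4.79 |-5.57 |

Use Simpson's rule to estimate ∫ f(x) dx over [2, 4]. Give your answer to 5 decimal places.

-5.58000

h = 0.25, n = 8.
(h/3)·[y₀ + 4y₁ + 2y₂ + 4y₃ + 2y₄ + 4y₅ + 2y₆ + 4y₇ + y₈] = 0.083333·(-66.96) = -5.58000.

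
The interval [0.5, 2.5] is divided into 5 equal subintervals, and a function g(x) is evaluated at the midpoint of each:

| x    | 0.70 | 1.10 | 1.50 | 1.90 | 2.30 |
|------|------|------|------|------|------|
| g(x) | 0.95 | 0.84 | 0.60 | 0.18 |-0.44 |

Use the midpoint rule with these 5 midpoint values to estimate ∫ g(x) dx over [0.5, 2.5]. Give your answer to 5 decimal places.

h = 0.4, n = 5.
h·[y(m₁) + y(m₂) + y(m₃) + y(m₄) + y(m₅)] = 0.4·(2.13) = 0.85200.

0.85200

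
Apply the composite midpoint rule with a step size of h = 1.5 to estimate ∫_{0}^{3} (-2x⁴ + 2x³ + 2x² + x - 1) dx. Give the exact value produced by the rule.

h = (3 − 0)/2 = 1.5.
Midpoints m₁,…,m₂ = 0.75, 2.25.
f(m₁)=1.0859375, f(m₂)=-17.1015625.
h·[f(m₁) + f(m₂)] = 1.5·(-16.015625) = -24.0234375.

-24.0234375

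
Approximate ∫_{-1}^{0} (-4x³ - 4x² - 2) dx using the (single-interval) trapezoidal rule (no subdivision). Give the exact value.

-2

T = (b−a)/2 · [f(-1) + f(0)] = 0.5·[(-2) + (-2)] = -2.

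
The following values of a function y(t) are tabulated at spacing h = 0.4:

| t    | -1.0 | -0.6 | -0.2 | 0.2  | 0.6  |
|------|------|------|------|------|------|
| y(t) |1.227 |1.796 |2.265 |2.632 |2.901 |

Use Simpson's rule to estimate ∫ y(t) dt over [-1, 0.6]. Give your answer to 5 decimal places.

3.51600

h = 0.4, n = 4.
(h/3)·[y₀ + 4y₁ + 2y₂ + 4y₃ + y₄] = 0.133333·(26.370) = 3.51600.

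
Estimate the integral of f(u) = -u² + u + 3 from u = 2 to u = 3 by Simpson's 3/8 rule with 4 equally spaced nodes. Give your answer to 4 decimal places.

h = (3 − 2)/3 = 0.333333.
Nodes u₀,…,u₃ = 2, 2.333333, 2.666667, 3.
f(u) = -u² + u + 3: f₀=1, f₁=-0.111111, f₂=-1.444444, f₃=-3.
(3h/8)·[f₀ + 3f₁ + 3f₂ + f₃] = 0.125·(-6.666667) = -0.8333.

-0.8333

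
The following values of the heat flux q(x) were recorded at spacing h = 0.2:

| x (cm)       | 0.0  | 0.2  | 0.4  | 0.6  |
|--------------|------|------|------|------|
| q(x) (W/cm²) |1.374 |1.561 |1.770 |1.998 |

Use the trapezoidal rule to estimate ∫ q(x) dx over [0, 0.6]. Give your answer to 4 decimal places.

h = 0.2, n = 3.
(h/2)·[y₀ + 2y₁ + 2y₂ + y₃] = 0.1·(10.034) = 1.0034.

1.0034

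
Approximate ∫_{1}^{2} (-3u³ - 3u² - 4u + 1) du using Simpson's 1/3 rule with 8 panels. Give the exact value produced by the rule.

-23.25

h = (2 − 1)/8 = 0.125.
Nodes u₀,…,u₈ = 1, 1.125, 1.25, 1.375, 1.5, 1.625, 1.75, 1.875, 2.
f(u) = -3u³ - 3u² - 4u + 1: f₀=-9, f₁=-11.568359375, f₂=-14.546875, f₃=-17.970703125, f₄=-21.875, f₅=-26.294921875, f₆=-31.265625, f₇=-36.822265625, f₈=-43.
(h/3)·[f₀ + 4f₁ + 2f₂ + 4f₃ + 2f₄ + 4f₅ + 2f₆ + 4f₇ + f₈] = 0.041667·(-558) = -23.25.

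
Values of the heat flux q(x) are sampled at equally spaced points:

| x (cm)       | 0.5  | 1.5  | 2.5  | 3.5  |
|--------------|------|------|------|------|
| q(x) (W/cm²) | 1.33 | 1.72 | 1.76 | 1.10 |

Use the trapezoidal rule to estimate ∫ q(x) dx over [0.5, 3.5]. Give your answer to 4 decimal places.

h = 1, n = 3.
(h/2)·[y₀ + 2y₁ + 2y₂ + y₃] = 0.5·(9.39) = 4.6950.

4.6950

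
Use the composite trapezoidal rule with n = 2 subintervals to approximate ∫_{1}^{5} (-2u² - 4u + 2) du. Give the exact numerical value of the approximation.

-128

h = (5 − 1)/2 = 2.
Nodes u₀,…,u₂ = 1, 3, 5.
f(u) = -2u² - 4u + 2: f₀=-4, f₁=-28, f₂=-68.
(h/2)·[f₀ + 2f₁ + f₂] = 1·(-128) = -128.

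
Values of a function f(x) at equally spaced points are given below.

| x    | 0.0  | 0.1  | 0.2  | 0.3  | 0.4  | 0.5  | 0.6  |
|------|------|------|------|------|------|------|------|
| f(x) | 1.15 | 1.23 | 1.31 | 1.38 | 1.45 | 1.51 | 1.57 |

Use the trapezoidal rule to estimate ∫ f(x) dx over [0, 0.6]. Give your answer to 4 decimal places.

0.8240

h = 0.1, n = 6.
(h/2)·[y₀ + 2y₁ + 2y₂ + 2y₃ + 2y₄ + 2y₅ + y₆] = 0.05·(16.48) = 0.8240.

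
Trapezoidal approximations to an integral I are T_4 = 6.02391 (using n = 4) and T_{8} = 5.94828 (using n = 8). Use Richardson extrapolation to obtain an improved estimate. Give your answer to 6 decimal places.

5.923070

R = (4·T_{8} − T_4) / 3 = (4·5.94828 − 6.02391)/3 = (17.76921)/3 = 5.923070.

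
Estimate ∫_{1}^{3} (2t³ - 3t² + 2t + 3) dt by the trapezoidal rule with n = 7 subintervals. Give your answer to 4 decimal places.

h = (3 − 1)/7 = 0.285714.
Nodes t₀,…,t₇ = 1, 1.285714, 1.571429, 1.857143, 2.142857, 2.428571, 2.714286, 3.
f(t) = 2t³ - 3t² + 2t + 3: f₀=4, f₁=4.862974, f₂=6.495627, f₃=9.177843, f₄=13.189504, f₅=18.810496, f₆=26.320700, f₇=36.
(h/2)·[f₀ + 2f₁ + 2f₂ + 2f₃ + 2f₄ + 2f₅ + 2f₆ + f₇] = 0.142857·(197.714286) = 28.2449.

28.2449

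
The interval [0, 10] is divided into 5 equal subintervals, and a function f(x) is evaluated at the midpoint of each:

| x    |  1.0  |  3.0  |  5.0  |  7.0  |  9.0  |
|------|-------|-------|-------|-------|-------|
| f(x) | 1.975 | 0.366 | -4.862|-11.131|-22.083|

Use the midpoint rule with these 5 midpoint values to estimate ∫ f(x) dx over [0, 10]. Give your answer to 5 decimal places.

-71.47000

h = 2, n = 5.
h·[y(m₁) + y(m₂) + y(m₃) + y(m₄) + y(m₅)] = 2·(-35.735) = -71.47000.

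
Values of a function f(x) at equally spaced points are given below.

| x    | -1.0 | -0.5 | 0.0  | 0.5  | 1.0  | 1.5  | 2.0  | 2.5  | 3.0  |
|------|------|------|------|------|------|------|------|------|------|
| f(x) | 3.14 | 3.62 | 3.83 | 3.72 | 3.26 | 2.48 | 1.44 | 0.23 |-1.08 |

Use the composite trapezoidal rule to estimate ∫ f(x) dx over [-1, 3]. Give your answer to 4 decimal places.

h = 0.5, n = 8.
(h/2)·[y₀ + 2y₁ + 2y₂ + 2y₃ + 2y₄ + 2y₅ + 2y₆ + 2y₇ + y₈] = 0.25·(39.22) = 9.8050.

9.8050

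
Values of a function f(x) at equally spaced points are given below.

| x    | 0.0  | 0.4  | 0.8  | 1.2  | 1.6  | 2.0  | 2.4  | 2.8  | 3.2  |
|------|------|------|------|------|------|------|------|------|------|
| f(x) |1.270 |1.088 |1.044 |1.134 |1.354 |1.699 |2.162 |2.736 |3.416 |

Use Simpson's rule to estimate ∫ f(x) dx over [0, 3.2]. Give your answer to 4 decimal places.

h = 0.4, n = 8.
(h/3)·[y₀ + 4y₁ + 2y₂ + 4y₃ + 2y₄ + 4y₅ + 2y₆ + 4y₇ + y₈] = 0.133333·(40.434) = 5.3912.

5.3912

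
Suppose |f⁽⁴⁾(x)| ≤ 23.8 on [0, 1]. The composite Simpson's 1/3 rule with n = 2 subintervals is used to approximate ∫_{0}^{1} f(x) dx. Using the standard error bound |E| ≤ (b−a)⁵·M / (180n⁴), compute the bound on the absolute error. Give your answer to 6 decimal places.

|E| ≤ (1)⁵·23.8 / (180·2⁴) = 23.8/2880 = 0.008264.

0.008264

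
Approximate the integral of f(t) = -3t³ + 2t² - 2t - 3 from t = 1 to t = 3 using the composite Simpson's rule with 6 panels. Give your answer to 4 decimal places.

h = (3 − 1)/6 = 0.333333.
Nodes t₀,…,t₆ = 1, 1.333333, 1.666667, 2, 2.333333, 2.666667, 3.
f(t) = -3t³ + 2t² - 2t - 3: f₀=-6, f₁=-9.222222, f₂=-14.666667, f₃=-23, f₄=-34.888889, f₅=-51, f₆=-72.
(h/3)·[f₀ + 4f₁ + 2f₂ + 4f₃ + 2f₄ + 4f₅ + f₆] = 0.111111·(-510) = -56.6667.

-56.6667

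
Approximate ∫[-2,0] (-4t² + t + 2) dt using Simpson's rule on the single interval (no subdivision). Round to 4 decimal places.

S = (b−a)/6 · [f(-2) + 4f(-1) + f(0)] = 0.333333·[(-16) + 4·(-3) + 2] = -8.6667.

-8.6667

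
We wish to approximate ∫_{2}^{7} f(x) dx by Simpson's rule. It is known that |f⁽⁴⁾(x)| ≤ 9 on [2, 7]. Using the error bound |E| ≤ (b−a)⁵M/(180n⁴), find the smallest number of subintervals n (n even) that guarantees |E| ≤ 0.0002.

Need 28125/(180n⁴) ≤ 0.0002.
n⁴ ≥ 28125/(180·0.0002) = 781250 ⇒ n ≥ 29.7302, so the smallest even n is 30. (n must be even for Simpson's rule.)

30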